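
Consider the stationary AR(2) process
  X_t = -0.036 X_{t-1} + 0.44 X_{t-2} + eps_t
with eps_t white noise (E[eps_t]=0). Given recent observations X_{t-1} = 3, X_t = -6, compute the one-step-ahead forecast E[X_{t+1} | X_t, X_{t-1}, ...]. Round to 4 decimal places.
E[X_{t+1} \mid \mathcal F_t] = 1.5360

For an AR(p) model X_t = c + sum_i phi_i X_{t-i} + eps_t, the
one-step-ahead conditional mean is
  E[X_{t+1} | X_t, ...] = c + sum_i phi_i X_{t+1-i}.
Substitute known values:
  E[X_{t+1} | ...] = (-0.036) * (-6) + (0.44) * (3)
                   = 1.5360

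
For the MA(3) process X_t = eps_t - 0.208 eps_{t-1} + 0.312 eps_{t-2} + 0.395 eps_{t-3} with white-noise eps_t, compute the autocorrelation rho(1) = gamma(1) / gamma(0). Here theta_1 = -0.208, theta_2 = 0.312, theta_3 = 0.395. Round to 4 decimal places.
\rho(1) = -0.1154

For an MA(q) process with theta_0 = 1, the autocovariance is
  gamma(k) = sigma^2 * sum_{i=0..q-k} theta_i * theta_{i+k},
and rho(k) = gamma(k) / gamma(0). Sigma^2 cancels.
  numerator   = (1)*(-0.208) + (-0.208)*(0.312) + (0.312)*(0.395) = -0.149656.
  denominator = (1)^2 + (-0.208)^2 + (0.312)^2 + (0.395)^2 = 1.296633.
  rho(1) = -0.149656 / 1.296633 = -0.1154.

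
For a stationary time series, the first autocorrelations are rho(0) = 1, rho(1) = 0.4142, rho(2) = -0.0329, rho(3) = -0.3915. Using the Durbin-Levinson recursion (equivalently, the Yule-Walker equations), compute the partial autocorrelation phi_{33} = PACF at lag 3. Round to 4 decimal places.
\phi_{33} = -0.3500

The PACF at lag k is phi_{kk}, the last component of the solution
to the Yule-Walker system G_k phi = r_k where
  (G_k)_{ij} = rho(|i - j|), (r_k)_i = rho(i), i,j = 1..k.
Equivalently, Durbin-Levinson gives phi_{kk} iteratively:
  phi_{11} = rho(1)
  phi_{kk} = [rho(k) - sum_{j=1..k-1} phi_{k-1,j} rho(k-j)]
            / [1 - sum_{j=1..k-1} phi_{k-1,j} rho(j)],
  phi_{k,j} = phi_{k-1,j} - phi_{kk} phi_{k-1,k-j},  j = 1..k-1.
Step k = 1:
  phi_11 = rho(1) = 0.4142.
Step k = 2:
  phi_22 = [rho(2) - phi_11 rho(1)] / [1 - phi_11 rho(1)] = [-0.0329 - (0.4142)(0.4142)] / [1 - (0.4142)(0.4142)]
         = -0.20446164 / 0.82843836 = -0.246804.
  Update: phi_21 = phi_11 - phi_22 phi_11 = 0.4142 - (-0.246804)(0.4142) = 0.516426.
Step k = 3:
  phi_33 = [rho(3) - phi_21 rho(2) - phi_22 rho(1)] / [1 - phi_21 rho(1) - phi_22 rho(2)]
    numerator   = -0.3915 - (0.516426)(-0.0329) - (-0.246804)(0.4142) = -0.2722835
    denominator = 1 - (0.516426)(0.4142) - (-0.246804)(-0.0329) = 0.77797647
  phi_33 = -0.2722835 / 0.77797647 = -0.35.
Therefore phi_{33} = -0.3500.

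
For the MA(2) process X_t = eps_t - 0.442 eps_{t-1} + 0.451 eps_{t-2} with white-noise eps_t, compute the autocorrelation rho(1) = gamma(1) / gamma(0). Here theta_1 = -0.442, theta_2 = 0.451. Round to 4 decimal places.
\rho(1) = -0.4585

For an MA(q) process with theta_0 = 1, the autocovariance is
  gamma(k) = sigma^2 * sum_{i=0..q-k} theta_i * theta_{i+k},
and rho(k) = gamma(k) / gamma(0). Sigma^2 cancels.
  numerator   = (1)*(-0.442) + (-0.442)*(0.451) = -0.641342.
  denominator = (1)^2 + (-0.442)^2 + (0.451)^2 = 1.398765.
  rho(1) = -0.641342 / 1.398765 = -0.4585.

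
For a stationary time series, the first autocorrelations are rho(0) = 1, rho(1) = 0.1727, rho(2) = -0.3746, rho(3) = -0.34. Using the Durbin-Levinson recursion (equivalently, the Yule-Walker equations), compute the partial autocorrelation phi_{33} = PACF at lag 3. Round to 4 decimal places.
\phi_{33} = -0.2200

The PACF at lag k is phi_{kk}, the last component of the solution
to the Yule-Walker system G_k phi = r_k where
  (G_k)_{ij} = rho(|i - j|), (r_k)_i = rho(i), i,j = 1..k.
Equivalently, Durbin-Levinson gives phi_{kk} iteratively:
  phi_{11} = rho(1)
  phi_{kk} = [rho(k) - sum_{j=1..k-1} phi_{k-1,j} rho(k-j)]
            / [1 - sum_{j=1..k-1} phi_{k-1,j} rho(j)],
  phi_{k,j} = phi_{k-1,j} - phi_{kk} phi_{k-1,k-j},  j = 1..k-1.
Step k = 1:
  phi_11 = rho(1) = 0.1727.
Step k = 2:
  phi_22 = [rho(2) - phi_11 rho(1)] / [1 - phi_11 rho(1)] = [-0.3746 - (0.1727)(0.1727)] / [1 - (0.1727)(0.1727)]
         = -0.40442529 / 0.97017471 = -0.416858.
  Update: phi_21 = phi_11 - phi_22 phi_11 = 0.1727 - (-0.416858)(0.1727) = 0.244691.
Step k = 3:
  phi_33 = [rho(3) - phi_21 rho(2) - phi_22 rho(1)] / [1 - phi_21 rho(1) - phi_22 rho(2)]
    numerator   = -0.34 - (0.244691)(-0.3746) - (-0.416858)(0.1727) = -0.17634718
    denominator = 1 - (0.244691)(0.1727) - (-0.416858)(-0.3746) = 0.80158671
  phi_33 = -0.17634718 / 0.80158671 = -0.22.
Therefore phi_{33} = -0.2200.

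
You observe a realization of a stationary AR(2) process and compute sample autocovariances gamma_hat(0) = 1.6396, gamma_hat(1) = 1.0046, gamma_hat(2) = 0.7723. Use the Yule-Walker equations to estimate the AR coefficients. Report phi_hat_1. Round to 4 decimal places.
\hat\phi_{1} = 0.5189

The Yule-Walker equations for an AR(p) process read, in matrix form,
  Gamma_p phi = r_p,   with   (Gamma_p)_{ij} = gamma(|i - j|),
                       (r_p)_i = gamma(i),   i,j = 1..p.
Substitute the sample gammas (Toeplitz matrix and right-hand side of size 2):
  Gamma_p = [[1.6396, 1.0046], [1.0046, 1.6396]]
  r_p     = [1.0046, 0.7723]
Written out:
  1.6396 phi_1 + 1.0046 phi_2 = 1.0046
  1.0046 phi_1 + 1.6396 phi_2 = 0.7723
Solve by Cramer's rule:
  det = gamma(0)^2 - gamma(1)^2 = (1.6396)^2 - (1.0046)^2 = 2.68828816 - 1.00922116 = 1.679067
  phi_hat_1 = [gamma(1) gamma(0) - gamma(1) gamma(2)] / det = [(1.0046)(1.6396) - (1.0046)(0.7723)] / 1.679067 = 0.87128958 / 1.679067 = 0.5189
  phi_hat_2 = [gamma(0) gamma(2) - gamma(1)^2] / det = [(1.6396)(0.7723) - (1.0046)^2] / 1.679067 = 0.25704192 / 1.679067 = 0.1531
So phi_hat = [0.5189, 0.1531].
Therefore phi_hat_1 = 0.5189.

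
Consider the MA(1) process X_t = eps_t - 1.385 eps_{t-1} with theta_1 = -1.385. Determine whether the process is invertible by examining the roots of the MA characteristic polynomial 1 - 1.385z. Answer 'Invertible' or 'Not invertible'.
\text{Not invertible}

The MA(q) characteristic polynomial is P(z) = 1 - 1.385z.
Invertibility requires all roots to lie outside the unit circle, i.e. |z| > 1 for every root.
This is linear in z: 1 + (-1.385) z = 0  =>  z = -1/(-1.385) = 0.722022,  |z| = 0.722022.
Moduli of all roots: 0.7220.
All moduli strictly greater than 1? No.
Verdict: Not invertible.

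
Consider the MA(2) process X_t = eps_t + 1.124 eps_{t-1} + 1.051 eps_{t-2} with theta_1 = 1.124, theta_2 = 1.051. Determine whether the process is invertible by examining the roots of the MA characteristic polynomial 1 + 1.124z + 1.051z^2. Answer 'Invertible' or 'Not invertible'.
\text{Not invertible}

The MA(q) characteristic polynomial is P(z) = 1 + 1.124z + 1.051z^2.
Invertibility requires all roots to lie outside the unit circle, i.e. |z| > 1 for every root.
Set 1 + (1.124) z + (1.051) z^2 = 0, i.e. a z^2 + b z + c = 0 with a = 1.051, b = 1.124, c = 1.
Discriminant D = b^2 - 4ac = (1.124)^2 - 4*(1.051)*1 = 1.263376 - (4.204) = -2.940624.
D < 0, so the roots are the complex-conjugate pair z = (-b +/- i sqrt(-D)) / (2a) = -0.5347 +/- 0.8158i.
For a conjugate pair |z|^2 = z * conj(z) = (product of roots) = c/a = 1/(1.051) = 0.951475, so |z| = sqrt(0.951475) = 0.9754 for both roots.
Moduli of all roots: 0.9754, 0.9754.
All moduli strictly greater than 1? No.
Verdict: Not invertible.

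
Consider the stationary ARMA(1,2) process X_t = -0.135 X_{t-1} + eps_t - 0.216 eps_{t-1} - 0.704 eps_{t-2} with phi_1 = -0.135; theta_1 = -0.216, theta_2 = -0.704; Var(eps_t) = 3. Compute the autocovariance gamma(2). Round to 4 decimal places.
\gamma(2) = -2.0392

Multiply the model equation by X_{t-k} and take expectations. With theta_0 = psi_0 = 1 and psi_j the MA(infinity) weights, this gives
  gamma(k) - sum_i phi_i gamma(k-i) = c_k,
  c_k = sigma^2 * sum_{j=k..q} theta_j psi_{j-k}   (c_k = 0 for k > q),
using gamma(-m) = gamma(m).
psi-weights needed (psi_j = theta_j + sum_i phi_i psi_{j-i}):
  psi_1 = theta_1 + phi_1 = -0.216 + (-0.135) = -0.351
  psi_2 = theta_2 + phi_1 psi_1 = -0.704 + (-0.135)(-0.351) = -0.656615
Right-hand sides:
  c_0 = sigma^2 (1 + theta_1 psi_1 + theta_2 psi_2) = 3 * (1 + (-0.216)(-0.351) + (-0.704)(-0.656615)) = 3 * 1.538073 = 4.614219
  c_1 = sigma^2 (theta_1 + theta_2 psi_1) = 3 * (-0.216 + (-0.704)(-0.351)) = 0.093312
  c_2 = sigma^2 theta_2 = 3 * (-0.704) = -2.112
Equations for k = 0 and k = 1 (AR order 1):
  gamma(0) = phi_1 gamma(1) + c_0
  gamma(1) = phi_1 gamma(0) + c_1
Substituting the second into the first: gamma(0) (1 - phi_1^2) = c_0 + phi_1 c_1, so
  gamma(0) = (c_0 + phi_1 c_1) / (1 - phi_1^2) = (4.614219 + (-0.135)(0.093312)) / (1 - (-0.135)^2) = 4.601622 / 0.981775 = 4.687043.
  gamma(1) = phi_1 gamma(0) + c_1 = (-0.135)(4.687043) + (0.093312) = -0.539439.
For k = 2: gamma(2) = phi_1 gamma(1) + c_2
  = (-0.135)(-0.539439) + (-2.112) = -2.039176.
Therefore gamma(2) = -2.0392 (to 4 decimal places).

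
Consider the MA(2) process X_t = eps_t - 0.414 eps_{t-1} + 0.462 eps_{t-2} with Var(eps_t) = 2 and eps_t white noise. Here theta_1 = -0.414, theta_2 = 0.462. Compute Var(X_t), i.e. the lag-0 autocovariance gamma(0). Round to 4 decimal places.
\gamma(0) = 2.7697

For an MA(q) process X_t = eps_t + sum_i theta_i eps_{t-i} with
Var(eps_t) = sigma^2, the variance is
  gamma(0) = sigma^2 * (1 + sum_i theta_i^2).
  sum_i theta_i^2 = (-0.414)^2 + (0.462)^2 = 0.171396 + 0.213444 = 0.38484.
  gamma(0) = 2 * (1 + 0.38484) = 2 * 1.38484 = 2.76968, which rounds to 2.7697.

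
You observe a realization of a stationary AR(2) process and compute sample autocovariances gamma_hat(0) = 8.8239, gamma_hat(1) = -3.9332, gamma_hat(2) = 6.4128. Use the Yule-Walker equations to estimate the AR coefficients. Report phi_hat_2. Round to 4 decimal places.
\hat\phi_{2} = 0.6590

The Yule-Walker equations for an AR(p) process read, in matrix form,
  Gamma_p phi = r_p,   with   (Gamma_p)_{ij} = gamma(|i - j|),
                       (r_p)_i = gamma(i),   i,j = 1..p.
Substitute the sample gammas (Toeplitz matrix and right-hand side of size 2):
  Gamma_p = [[8.8239, -3.9332], [-3.9332, 8.8239]]
  r_p     = [-3.9332, 6.4128]
Written out:
  8.8239 phi_1 - 3.9332 phi_2 = -3.9332
  -3.9332 phi_1 + 8.8239 phi_2 = 6.4128
Solve by Cramer's rule:
  det = gamma(0)^2 - gamma(1)^2 = (8.8239)^2 - (-3.9332)^2 = 77.86121121 - 15.47006224 = 62.39114897
  phi_hat_1 = [gamma(1) gamma(0) - gamma(1) gamma(2)] / det = [(-3.9332)(8.8239) - (-3.9332)(6.4128)] / 62.39114897 = -9.48333852 / 62.39114897 = -0.152
  phi_hat_2 = [gamma(0) gamma(2) - gamma(1)^2] / det = [(8.8239)(6.4128) - (-3.9332)^2] / 62.39114897 = 41.11584368 / 62.39114897 = 0.659
So phi_hat = [-0.1520, 0.6590].
Therefore phi_hat_2 = 0.6590.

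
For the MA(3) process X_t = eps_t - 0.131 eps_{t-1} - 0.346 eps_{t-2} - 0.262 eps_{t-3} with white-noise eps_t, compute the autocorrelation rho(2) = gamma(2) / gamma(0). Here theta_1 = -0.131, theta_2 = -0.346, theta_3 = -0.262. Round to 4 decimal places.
\rho(2) = -0.2585

For an MA(q) process with theta_0 = 1, the autocovariance is
  gamma(k) = sigma^2 * sum_{i=0..q-k} theta_i * theta_{i+k},
and rho(k) = gamma(k) / gamma(0). Sigma^2 cancels.
  numerator   = (1)*(-0.346) + (-0.131)*(-0.262) = -0.311678.
  denominator = (1)^2 + (-0.131)^2 + (-0.346)^2 + (-0.262)^2 = 1.205521.
  rho(2) = -0.311678 / 1.205521 = -0.2585.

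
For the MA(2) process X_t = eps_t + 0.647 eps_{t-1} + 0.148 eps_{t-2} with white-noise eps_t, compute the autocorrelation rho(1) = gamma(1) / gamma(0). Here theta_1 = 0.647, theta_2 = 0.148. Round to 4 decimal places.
\rho(1) = 0.5156

For an MA(q) process with theta_0 = 1, the autocovariance is
  gamma(k) = sigma^2 * sum_{i=0..q-k} theta_i * theta_{i+k},
and rho(k) = gamma(k) / gamma(0). Sigma^2 cancels.
  numerator   = (1)*(0.647) + (0.647)*(0.148) = 0.742756.
  denominator = (1)^2 + (0.647)^2 + (0.148)^2 = 1.440513.
  rho(1) = 0.742756 / 1.440513 = 0.5156.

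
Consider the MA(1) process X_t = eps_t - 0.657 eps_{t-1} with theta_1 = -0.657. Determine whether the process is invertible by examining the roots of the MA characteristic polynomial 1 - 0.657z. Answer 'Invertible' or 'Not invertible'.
\text{Invertible}

The MA(q) characteristic polynomial is P(z) = 1 - 0.657z.
Invertibility requires all roots to lie outside the unit circle, i.e. |z| > 1 for every root.
This is linear in z: 1 + (-0.657) z = 0  =>  z = -1/(-0.657) = 1.52207,  |z| = 1.52207.
Moduli of all roots: 1.5221.
All moduli strictly greater than 1? Yes.
Verdict: Invertible.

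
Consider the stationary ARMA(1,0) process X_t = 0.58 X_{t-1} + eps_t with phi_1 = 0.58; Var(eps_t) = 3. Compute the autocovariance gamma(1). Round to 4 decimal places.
\gamma(1) = 2.6221

Multiply the model equation by X_{t-k} and take expectations. With theta_0 = psi_0 = 1 and psi_j the MA(infinity) weights, this gives
  gamma(k) - sum_i phi_i gamma(k-i) = c_k,
  c_k = sigma^2 * sum_{j=k..q} theta_j psi_{j-k}   (c_k = 0 for k > q),
using gamma(-m) = gamma(m).
Pure AR (q = 0): c_0 = sigma^2 = 3, c_k = 0 for k >= 1.
Equations for k = 0 and k = 1 (AR order 1):
  gamma(0) = phi_1 gamma(1) + c_0
  gamma(1) = phi_1 gamma(0) + c_1
Substituting the second into the first: gamma(0) (1 - phi_1^2) = c_0 + phi_1 c_1, so
  gamma(0) = c_0 / (1 - phi_1^2) = 3 / (1 - (0.58)^2) = 3 / 0.6636 = 4.520796.
  gamma(1) = phi_1 gamma(0) = (0.58)(4.520796) = 2.622061.
Therefore gamma(1) = 2.6221 (to 4 decimal places).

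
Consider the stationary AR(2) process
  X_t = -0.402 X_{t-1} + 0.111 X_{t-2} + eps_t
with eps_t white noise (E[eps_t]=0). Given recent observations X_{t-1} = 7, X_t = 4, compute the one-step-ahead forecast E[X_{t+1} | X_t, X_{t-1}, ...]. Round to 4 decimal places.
E[X_{t+1} \mid \mathcal F_t] = -0.8310

For an AR(p) model X_t = c + sum_i phi_i X_{t-i} + eps_t, the
one-step-ahead conditional mean is
  E[X_{t+1} | X_t, ...] = c + sum_i phi_i X_{t+1-i}.
Substitute known values:
  E[X_{t+1} | ...] = (-0.402) * (4) + (0.111) * (7)
                   = -0.8310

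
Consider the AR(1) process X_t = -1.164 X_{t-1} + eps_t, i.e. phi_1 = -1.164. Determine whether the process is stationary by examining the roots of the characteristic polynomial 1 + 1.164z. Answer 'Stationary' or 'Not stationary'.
\text{Not stationary}

The AR(p) characteristic polynomial is P(z) = 1 + 1.164z.
Stationarity requires all roots to lie outside the unit circle, i.e. |z| > 1 for every root.
This is linear in z: 1 + (1.164) z = 0  =>  z = -1/(1.164) = -0.859107,  |z| = 0.859107.
Moduli of all roots: 0.8591.
All moduli strictly greater than 1? No.
Verdict: Not stationary.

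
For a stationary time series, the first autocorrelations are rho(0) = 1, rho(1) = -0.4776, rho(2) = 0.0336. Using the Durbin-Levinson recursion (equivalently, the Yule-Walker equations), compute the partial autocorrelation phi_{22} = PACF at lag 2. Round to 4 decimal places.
\phi_{22} = -0.2520

The PACF at lag k is phi_{kk}, the last component of the solution
to the Yule-Walker system G_k phi = r_k where
  (G_k)_{ij} = rho(|i - j|), (r_k)_i = rho(i), i,j = 1..k.
Equivalently, Durbin-Levinson gives phi_{kk} iteratively:
  phi_{11} = rho(1)
  phi_{kk} = [rho(k) - sum_{j=1..k-1} phi_{k-1,j} rho(k-j)]
            / [1 - sum_{j=1..k-1} phi_{k-1,j} rho(j)],
  phi_{k,j} = phi_{k-1,j} - phi_{kk} phi_{k-1,k-j},  j = 1..k-1.
Step k = 1:
  phi_11 = rho(1) = -0.4776.
Step k = 2:
  phi_22 = [rho(2) - phi_11 rho(1)] / [1 - phi_11 rho(1)] = [0.0336 - (-0.4776)(-0.4776)] / [1 - (-0.4776)(-0.4776)]
         = -0.19450176 / 0.77189824 = -0.252.
Therefore phi_{22} = -0.2520.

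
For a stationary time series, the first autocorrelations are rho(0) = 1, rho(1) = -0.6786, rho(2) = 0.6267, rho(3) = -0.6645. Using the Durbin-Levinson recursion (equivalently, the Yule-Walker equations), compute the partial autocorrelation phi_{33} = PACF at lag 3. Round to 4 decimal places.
\phi_{33} = -0.3301

The PACF at lag k is phi_{kk}, the last component of the solution
to the Yule-Walker system G_k phi = r_k where
  (G_k)_{ij} = rho(|i - j|), (r_k)_i = rho(i), i,j = 1..k.
Equivalently, Durbin-Levinson gives phi_{kk} iteratively:
  phi_{11} = rho(1)
  phi_{kk} = [rho(k) - sum_{j=1..k-1} phi_{k-1,j} rho(k-j)]
            / [1 - sum_{j=1..k-1} phi_{k-1,j} rho(j)],
  phi_{k,j} = phi_{k-1,j} - phi_{kk} phi_{k-1,k-j},  j = 1..k-1.
Step k = 1:
  phi_11 = rho(1) = -0.6786.
Step k = 2:
  phi_22 = [rho(2) - phi_11 rho(1)] / [1 - phi_11 rho(1)] = [0.6267 - (-0.6786)(-0.6786)] / [1 - (-0.6786)(-0.6786)]
         = 0.16620204 / 0.53950204 = 0.308066.
  Update: phi_21 = phi_11 - phi_22 phi_11 = -0.6786 - (0.308066)(-0.6786) = -0.469547.
Step k = 3:
  phi_33 = [rho(3) - phi_21 rho(2) - phi_22 rho(1)] / [1 - phi_21 rho(1) - phi_22 rho(2)]
    numerator   = -0.6645 - (-0.469547)(0.6267) - (0.308066)(-0.6786) = -0.16118177
    denominator = 1 - (-0.469547)(-0.6786) - (0.308066)(0.6267) = 0.4883009
  phi_33 = -0.16118177 / 0.4883009 = -0.3301.
Therefore phi_{33} = -0.3301.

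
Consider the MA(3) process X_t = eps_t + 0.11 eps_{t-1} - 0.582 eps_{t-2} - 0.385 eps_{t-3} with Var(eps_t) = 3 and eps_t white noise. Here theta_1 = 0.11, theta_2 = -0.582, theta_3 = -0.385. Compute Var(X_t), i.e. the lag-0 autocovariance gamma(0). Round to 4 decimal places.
\gamma(0) = 4.4971

For an MA(q) process X_t = eps_t + sum_i theta_i eps_{t-i} with
Var(eps_t) = sigma^2, the variance is
  gamma(0) = sigma^2 * (1 + sum_i theta_i^2).
  sum_i theta_i^2 = (0.11)^2 + (-0.582)^2 + (-0.385)^2 = 0.0121 + 0.338724 + 0.148225 = 0.499049.
  gamma(0) = 3 * (1 + 0.499049) = 3 * 1.499049 = 4.497147, which rounds to 4.4971.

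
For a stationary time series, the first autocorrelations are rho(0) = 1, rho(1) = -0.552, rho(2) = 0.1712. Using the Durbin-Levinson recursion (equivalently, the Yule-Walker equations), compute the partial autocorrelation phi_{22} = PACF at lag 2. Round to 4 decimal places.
\phi_{22} = -0.1920

The PACF at lag k is phi_{kk}, the last component of the solution
to the Yule-Walker system G_k phi = r_k where
  (G_k)_{ij} = rho(|i - j|), (r_k)_i = rho(i), i,j = 1..k.
Equivalently, Durbin-Levinson gives phi_{kk} iteratively:
  phi_{11} = rho(1)
  phi_{kk} = [rho(k) - sum_{j=1..k-1} phi_{k-1,j} rho(k-j)]
            / [1 - sum_{j=1..k-1} phi_{k-1,j} rho(j)],
  phi_{k,j} = phi_{k-1,j} - phi_{kk} phi_{k-1,k-j},  j = 1..k-1.
Step k = 1:
  phi_11 = rho(1) = -0.552.
Step k = 2:
  phi_22 = [rho(2) - phi_11 rho(1)] / [1 - phi_11 rho(1)] = [0.1712 - (-0.552)(-0.552)] / [1 - (-0.552)(-0.552)]
         = -0.133504 / 0.695296 = -0.192.
Therefore phi_{22} = -0.1920.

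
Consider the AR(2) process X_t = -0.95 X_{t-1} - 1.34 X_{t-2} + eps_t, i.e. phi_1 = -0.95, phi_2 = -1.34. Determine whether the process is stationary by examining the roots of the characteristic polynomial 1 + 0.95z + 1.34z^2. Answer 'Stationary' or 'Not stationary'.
\text{Not stationary}

The AR(p) characteristic polynomial is P(z) = 1 + 0.95z + 1.34z^2.
Stationarity requires all roots to lie outside the unit circle, i.e. |z| > 1 for every root.
Set 1 + (0.95) z + (1.34) z^2 = 0, i.e. a z^2 + b z + c = 0 with a = 1.34, b = 0.95, c = 1.
Discriminant D = b^2 - 4ac = (0.95)^2 - 4*(1.34)*1 = 0.9025 - (5.36) = -4.4575.
D < 0, so the roots are the complex-conjugate pair z = (-b +/- i sqrt(-D)) / (2a) = -0.3545 +/- 0.7878i.
For a conjugate pair |z|^2 = z * conj(z) = (product of roots) = c/a = 1/(1.34) = 0.746269, so |z| = sqrt(0.746269) = 0.8639 for both roots.
Moduli of all roots: 0.8639, 0.8639.
All moduli strictly greater than 1? No.
Verdict: Not stationary.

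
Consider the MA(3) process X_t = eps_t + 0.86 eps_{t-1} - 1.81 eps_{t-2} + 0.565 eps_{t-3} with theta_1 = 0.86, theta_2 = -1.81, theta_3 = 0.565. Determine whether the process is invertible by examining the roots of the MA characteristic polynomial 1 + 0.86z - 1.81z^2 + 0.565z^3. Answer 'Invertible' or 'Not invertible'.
\text{Not invertible}

The MA(q) characteristic polynomial is P(z) = 1 + 0.86z - 1.81z^2 + 0.565z^3.
Invertibility requires all roots to lie outside the unit circle, i.e. |z| > 1 for every root.
Degree 3: look for a simple real root z0 first, then factor out (1 - z/z0) and solve the remaining quadratic.
Testing z0 = 2: P(2) = 1 + (0.86)(2) + (-1.81)(2)^2 + (0.565)(2)^3
  = 1 + (1.72) + (-7.24) + (4.52) = 0.  So z_0 = 2 is a root, |z_0| = 2.
Divide out the factor (1 - 0.5 z) = (1 - z/z0) (since 1/z0 = 0.5):
  P(z) = (1 - 0.5 z)(1 + (1.36) z + (-1.13) z^2)
  [check: z-coef 1.36 - (0.5) = 0.86; z^2-coef -1.13 - (0.5)(1.36) = -1.81; z^3-coef -(0.5)(-1.13) = 0.565.]
Remaining roots from the quadratic factor 1 + (1.36) z + (-1.13) z^2:
  Set 1 + (1.36) z + (-1.13) z^2 = 0, i.e. a z^2 + b z + c = 0 with a = -1.13, b = 1.36, c = 1.
  Discriminant D = b^2 - 4ac = (1.36)^2 - 4*(-1.13)*1 = 1.8496 - (-4.52) = 6.3696.
  D >= 0, so the roots are real: z = (-b +/- sqrt(D)) / (2a) = (-1.36 +/- 2.523807) / (-2.26).
    z_1 = (-1.36 + 2.523807) / (-2.26) = -0.515,   |z_1| = 0.515.
    z_2 = (-1.36 - 2.523807) / (-2.26) = 1.7185,   |z_2| = 1.7185.
Moduli of all roots: 2.0000, 0.5150, 1.7185.
All moduli strictly greater than 1? No.
Verdict: Not invertible.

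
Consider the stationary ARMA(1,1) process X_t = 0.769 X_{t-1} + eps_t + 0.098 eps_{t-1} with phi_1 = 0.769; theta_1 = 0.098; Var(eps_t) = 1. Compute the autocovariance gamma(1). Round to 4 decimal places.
\gamma(1) = 2.2816

Multiply the model equation by X_{t-k} and take expectations. With theta_0 = psi_0 = 1 and psi_j the MA(infinity) weights, this gives
  gamma(k) - sum_i phi_i gamma(k-i) = c_k,
  c_k = sigma^2 * sum_{j=k..q} theta_j psi_{j-k}   (c_k = 0 for k > q),
using gamma(-m) = gamma(m).
psi-weights needed (psi_j = theta_j + sum_i phi_i psi_{j-i}):
  psi_1 = theta_1 + phi_1 = 0.098 + (0.769) = 0.867
Right-hand sides:
  c_0 = sigma^2 (1 + theta_1 psi_1) = 1 * (1 + (0.098)(0.867)) = 1 * 1.084966 = 1.084966
  c_1 = sigma^2 theta_1 = 1 * (0.098) = 0.098
  c_2 = 0
Equations for k = 0 and k = 1 (AR order 1):
  gamma(0) = phi_1 gamma(1) + c_0
  gamma(1) = phi_1 gamma(0) + c_1
Substituting the second into the first: gamma(0) (1 - phi_1^2) = c_0 + phi_1 c_1, so
  gamma(0) = (c_0 + phi_1 c_1) / (1 - phi_1^2) = (1.084966 + (0.769)(0.098)) / (1 - (0.769)^2) = 1.160328 / 0.408639 = 2.839494.
  gamma(1) = phi_1 gamma(0) + c_1 = (0.769)(2.839494) + (0.098) = 2.281571.
Therefore gamma(1) = 2.2816 (to 4 decimal places).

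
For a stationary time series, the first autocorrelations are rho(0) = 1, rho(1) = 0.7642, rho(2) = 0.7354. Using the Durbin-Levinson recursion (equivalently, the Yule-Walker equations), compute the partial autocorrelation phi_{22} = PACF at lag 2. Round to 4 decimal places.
\phi_{22} = 0.3639

The PACF at lag k is phi_{kk}, the last component of the solution
to the Yule-Walker system G_k phi = r_k where
  (G_k)_{ij} = rho(|i - j|), (r_k)_i = rho(i), i,j = 1..k.
Equivalently, Durbin-Levinson gives phi_{kk} iteratively:
  phi_{11} = rho(1)
  phi_{kk} = [rho(k) - sum_{j=1..k-1} phi_{k-1,j} rho(k-j)]
            / [1 - sum_{j=1..k-1} phi_{k-1,j} rho(j)],
  phi_{k,j} = phi_{k-1,j} - phi_{kk} phi_{k-1,k-j},  j = 1..k-1.
Step k = 1:
  phi_11 = rho(1) = 0.7642.
Step k = 2:
  phi_22 = [rho(2) - phi_11 rho(1)] / [1 - phi_11 rho(1)] = [0.7354 - (0.7642)(0.7642)] / [1 - (0.7642)(0.7642)]
         = 0.15139836 / 0.41599836 = 0.3639.
Therefore phi_{22} = 0.3639.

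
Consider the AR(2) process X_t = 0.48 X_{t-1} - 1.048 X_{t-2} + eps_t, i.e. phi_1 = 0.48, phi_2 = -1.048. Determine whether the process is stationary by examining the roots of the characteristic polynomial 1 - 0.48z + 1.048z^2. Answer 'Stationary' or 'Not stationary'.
\text{Not stationary}

The AR(p) characteristic polynomial is P(z) = 1 - 0.48z + 1.048z^2.
Stationarity requires all roots to lie outside the unit circle, i.e. |z| > 1 for every root.
Set 1 + (-0.48) z + (1.048) z^2 = 0, i.e. a z^2 + b z + c = 0 with a = 1.048, b = -0.48, c = 1.
Discriminant D = b^2 - 4ac = (-0.48)^2 - 4*(1.048)*1 = 0.2304 - (4.192) = -3.9616.
D < 0, so the roots are the complex-conjugate pair z = (-b +/- i sqrt(-D)) / (2a) = 0.229 +/- 0.9496i.
For a conjugate pair |z|^2 = z * conj(z) = (product of roots) = c/a = 1/(1.048) = 0.954198, so |z| = sqrt(0.954198) = 0.9768 for both roots.
Moduli of all roots: 0.9768, 0.9768.
All moduli strictly greater than 1? No.
Verdict: Not stationary.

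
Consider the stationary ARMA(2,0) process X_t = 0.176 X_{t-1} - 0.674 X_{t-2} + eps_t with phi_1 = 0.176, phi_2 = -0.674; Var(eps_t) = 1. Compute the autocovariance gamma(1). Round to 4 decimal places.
\gamma(1) = 0.1948

Multiply the model equation by X_{t-k} and take expectations. With theta_0 = psi_0 = 1 and psi_j the MA(infinity) weights, this gives
  gamma(k) - sum_i phi_i gamma(k-i) = c_k,
  c_k = sigma^2 * sum_{j=k..q} theta_j psi_{j-k}   (c_k = 0 for k > q),
using gamma(-m) = gamma(m).
Pure AR (q = 0): c_0 = sigma^2 = 1, c_k = 0 for k >= 1.
Equations for k = 0, 1, 2 (AR order 2, c_2 = 0):
  (E0) gamma(0) = phi_1 gamma(1) + phi_2 gamma(2) + c_0
  (E1) gamma(1) = phi_1 gamma(0) + phi_2 gamma(1) + c_1
  (E2) gamma(2) = phi_1 gamma(1) + phi_2 gamma(0)
From (E1): gamma(1) = A gamma(0) + B with
  A = phi_1 / (1 - phi_2) = 0.176 / 1.674 = 0.105137,   B = c_1 / (1 - phi_2) = 0 / 1.674 = 0.
Insert (E2) into (E0): gamma(0) (1 - phi_2^2) = phi_1 (1 + phi_2) gamma(1) + c_0.
  phi_1 (1 + phi_2) = (0.176)(0.326) = 0.057376,   1 - phi_2^2 = 0.545724.
Replace gamma(1) by A gamma(0) + B and collect gamma(0):
  gamma(0) [0.545724 - (0.057376)(0.105137)] = c_0 = 1
  gamma(0) * 0.539692 = 1
  gamma(0) = 1 / 0.539692 = 1.85291.
  gamma(1) = A gamma(0) = (0.105137)(1.85291) = 0.19481.
Therefore gamma(1) = 0.1948 (to 4 decimal places).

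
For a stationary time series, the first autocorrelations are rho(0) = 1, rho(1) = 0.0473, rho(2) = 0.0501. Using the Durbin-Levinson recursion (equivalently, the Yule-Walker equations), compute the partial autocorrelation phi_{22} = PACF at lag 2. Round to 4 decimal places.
\phi_{22} = 0.0480

The PACF at lag k is phi_{kk}, the last component of the solution
to the Yule-Walker system G_k phi = r_k where
  (G_k)_{ij} = rho(|i - j|), (r_k)_i = rho(i), i,j = 1..k.
Equivalently, Durbin-Levinson gives phi_{kk} iteratively:
  phi_{11} = rho(1)
  phi_{kk} = [rho(k) - sum_{j=1..k-1} phi_{k-1,j} rho(k-j)]
            / [1 - sum_{j=1..k-1} phi_{k-1,j} rho(j)],
  phi_{k,j} = phi_{k-1,j} - phi_{kk} phi_{k-1,k-j},  j = 1..k-1.
Step k = 1:
  phi_11 = rho(1) = 0.0473.
Step k = 2:
  phi_22 = [rho(2) - phi_11 rho(1)] / [1 - phi_11 rho(1)] = [0.0501 - (0.0473)(0.0473)] / [1 - (0.0473)(0.0473)]
         = 0.04786271 / 0.99776271 = 0.048.
Therefore phi_{22} = 0.0480.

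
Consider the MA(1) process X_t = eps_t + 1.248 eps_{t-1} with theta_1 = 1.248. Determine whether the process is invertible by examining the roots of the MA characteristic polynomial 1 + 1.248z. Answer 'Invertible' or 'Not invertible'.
\text{Not invertible}

The MA(q) characteristic polynomial is P(z) = 1 + 1.248z.
Invertibility requires all roots to lie outside the unit circle, i.e. |z| > 1 for every root.
This is linear in z: 1 + (1.248) z = 0  =>  z = -1/(1.248) = -0.801282,  |z| = 0.801282.
Moduli of all roots: 0.8013.
All moduli strictly greater than 1? No.
Verdict: Not invertible.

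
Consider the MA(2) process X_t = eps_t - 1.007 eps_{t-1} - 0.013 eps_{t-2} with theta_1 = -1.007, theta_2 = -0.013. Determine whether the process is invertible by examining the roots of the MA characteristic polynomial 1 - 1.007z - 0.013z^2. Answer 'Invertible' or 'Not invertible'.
\text{Not invertible}

The MA(q) characteristic polynomial is P(z) = 1 - 1.007z - 0.013z^2.
Invertibility requires all roots to lie outside the unit circle, i.e. |z| > 1 for every root.
Set 1 + (-1.007) z + (-0.013) z^2 = 0, i.e. a z^2 + b z + c = 0 with a = -0.013, b = -1.007, c = 1.
Discriminant D = b^2 - 4ac = (-1.007)^2 - 4*(-0.013)*1 = 1.014049 - (-0.052) = 1.066049.
D >= 0, so the roots are real: z = (-b +/- sqrt(D)) / (2a) = (1.007 +/- 1.032496) / (-0.026).
  z_1 = (1.007 + 1.032496) / (-0.026) = -78.4422,   |z_1| = 78.4422.
  z_2 = (1.007 - 1.032496) / (-0.026) = 0.9806,   |z_2| = 0.9806.
Moduli of all roots: 78.4422, 0.9806.
All moduli strictly greater than 1? No.
Verdict: Not invertible.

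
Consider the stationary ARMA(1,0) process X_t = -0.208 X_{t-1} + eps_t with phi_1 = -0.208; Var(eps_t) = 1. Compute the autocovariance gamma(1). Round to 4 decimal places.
\gamma(1) = -0.2174

Multiply the model equation by X_{t-k} and take expectations. With theta_0 = psi_0 = 1 and psi_j the MA(infinity) weights, this gives
  gamma(k) - sum_i phi_i gamma(k-i) = c_k,
  c_k = sigma^2 * sum_{j=k..q} theta_j psi_{j-k}   (c_k = 0 for k > q),
using gamma(-m) = gamma(m).
Pure AR (q = 0): c_0 = sigma^2 = 1, c_k = 0 for k >= 1.
Equations for k = 0 and k = 1 (AR order 1):
  gamma(0) = phi_1 gamma(1) + c_0
  gamma(1) = phi_1 gamma(0) + c_1
Substituting the second into the first: gamma(0) (1 - phi_1^2) = c_0 + phi_1 c_1, so
  gamma(0) = c_0 / (1 - phi_1^2) = 1 / (1 - (-0.208)^2) = 1 / 0.956736 = 1.04522.
  gamma(1) = phi_1 gamma(0) = (-0.208)(1.04522) = -0.217406.
Therefore gamma(1) = -0.2174 (to 4 decimal places).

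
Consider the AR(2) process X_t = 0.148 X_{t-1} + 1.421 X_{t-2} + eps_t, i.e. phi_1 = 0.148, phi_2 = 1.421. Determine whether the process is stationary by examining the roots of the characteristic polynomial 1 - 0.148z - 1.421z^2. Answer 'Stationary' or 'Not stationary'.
\text{Not stationary}

The AR(p) characteristic polynomial is P(z) = 1 - 0.148z - 1.421z^2.
Stationarity requires all roots to lie outside the unit circle, i.e. |z| > 1 for every root.
Set 1 + (-0.148) z + (-1.421) z^2 = 0, i.e. a z^2 + b z + c = 0 with a = -1.421, b = -0.148, c = 1.
Discriminant D = b^2 - 4ac = (-0.148)^2 - 4*(-1.421)*1 = 0.021904 - (-5.684) = 5.705904.
D >= 0, so the roots are real: z = (-b +/- sqrt(D)) / (2a) = (0.148 +/- 2.388703) / (-2.842).
  z_1 = (0.148 + 2.388703) / (-2.842) = -0.8926,   |z_1| = 0.8926.
  z_2 = (0.148 - 2.388703) / (-2.842) = 0.7884,   |z_2| = 0.7884.
Moduli of all roots: 0.8926, 0.7884.
All moduli strictly greater than 1? No.
Verdict: Not stationary.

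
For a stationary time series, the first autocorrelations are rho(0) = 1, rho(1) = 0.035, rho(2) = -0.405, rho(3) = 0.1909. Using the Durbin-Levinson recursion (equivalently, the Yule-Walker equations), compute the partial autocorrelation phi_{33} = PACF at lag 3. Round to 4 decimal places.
\phi_{33} = 0.2700

The PACF at lag k is phi_{kk}, the last component of the solution
to the Yule-Walker system G_k phi = r_k where
  (G_k)_{ij} = rho(|i - j|), (r_k)_i = rho(i), i,j = 1..k.
Equivalently, Durbin-Levinson gives phi_{kk} iteratively:
  phi_{11} = rho(1)
  phi_{kk} = [rho(k) - sum_{j=1..k-1} phi_{k-1,j} rho(k-j)]
            / [1 - sum_{j=1..k-1} phi_{k-1,j} rho(j)],
  phi_{k,j} = phi_{k-1,j} - phi_{kk} phi_{k-1,k-j},  j = 1..k-1.
Step k = 1:
  phi_11 = rho(1) = 0.035.
Step k = 2:
  phi_22 = [rho(2) - phi_11 rho(1)] / [1 - phi_11 rho(1)] = [-0.405 - (0.035)(0.035)] / [1 - (0.035)(0.035)]
         = -0.406225 / 0.998775 = -0.406723.
  Update: phi_21 = phi_11 - phi_22 phi_11 = 0.035 - (-0.406723)(0.035) = 0.049235.
Step k = 3:
  phi_33 = [rho(3) - phi_21 rho(2) - phi_22 rho(1)] / [1 - phi_21 rho(1) - phi_22 rho(2)]
    numerator   = 0.1909 - (0.049235)(-0.405) - (-0.406723)(0.035) = 0.22507562
    denominator = 1 - (0.049235)(0.035) - (-0.406723)(-0.405) = 0.83355385
  phi_33 = 0.22507562 / 0.83355385 = 0.27.
Therefore phi_{33} = 0.2700.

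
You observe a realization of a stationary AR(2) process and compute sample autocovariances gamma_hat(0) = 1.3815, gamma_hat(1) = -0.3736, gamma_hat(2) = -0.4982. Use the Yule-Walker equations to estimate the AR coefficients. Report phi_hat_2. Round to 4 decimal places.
\hat\phi_{2} = -0.4680

The Yule-Walker equations for an AR(p) process read, in matrix form,
  Gamma_p phi = r_p,   with   (Gamma_p)_{ij} = gamma(|i - j|),
                       (r_p)_i = gamma(i),   i,j = 1..p.
Substitute the sample gammas (Toeplitz matrix and right-hand side of size 2):
  Gamma_p = [[1.3815, -0.3736], [-0.3736, 1.3815]]
  r_p     = [-0.3736, -0.4982]
Written out:
  1.3815 phi_1 - 0.3736 phi_2 = -0.3736
  -0.3736 phi_1 + 1.3815 phi_2 = -0.4982
Solve by Cramer's rule:
  det = gamma(0)^2 - gamma(1)^2 = (1.3815)^2 - (-0.3736)^2 = 1.90854225 - 0.13957696 = 1.76896529
  phi_hat_1 = [gamma(1) gamma(0) - gamma(1) gamma(2)] / det = [(-0.3736)(1.3815) - (-0.3736)(-0.4982)] / 1.76896529 = -0.70225592 / 1.76896529 = -0.397
  phi_hat_2 = [gamma(0) gamma(2) - gamma(1)^2] / det = [(1.3815)(-0.4982) - (-0.3736)^2] / 1.76896529 = -0.82784026 / 1.76896529 = -0.468
So phi_hat = [-0.3970, -0.4680].
Therefore phi_hat_2 = -0.4680.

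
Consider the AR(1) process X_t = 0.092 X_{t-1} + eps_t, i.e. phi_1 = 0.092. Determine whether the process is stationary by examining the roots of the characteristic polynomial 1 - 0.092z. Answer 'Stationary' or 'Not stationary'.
\text{Stationary}

The AR(p) characteristic polynomial is P(z) = 1 - 0.092z.
Stationarity requires all roots to lie outside the unit circle, i.e. |z| > 1 for every root.
This is linear in z: 1 + (-0.092) z = 0  =>  z = -1/(-0.092) = 10.869565,  |z| = 10.869565.
Moduli of all roots: 10.8696.
All moduli strictly greater than 1? Yes.
Verdict: Stationary.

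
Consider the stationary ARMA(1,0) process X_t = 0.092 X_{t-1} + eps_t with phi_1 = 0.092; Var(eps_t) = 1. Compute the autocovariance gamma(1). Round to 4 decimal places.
\gamma(1) = 0.0928

Multiply the model equation by X_{t-k} and take expectations. With theta_0 = psi_0 = 1 and psi_j the MA(infinity) weights, this gives
  gamma(k) - sum_i phi_i gamma(k-i) = c_k,
  c_k = sigma^2 * sum_{j=k..q} theta_j psi_{j-k}   (c_k = 0 for k > q),
using gamma(-m) = gamma(m).
Pure AR (q = 0): c_0 = sigma^2 = 1, c_k = 0 for k >= 1.
Equations for k = 0 and k = 1 (AR order 1):
  gamma(0) = phi_1 gamma(1) + c_0
  gamma(1) = phi_1 gamma(0) + c_1
Substituting the second into the first: gamma(0) (1 - phi_1^2) = c_0 + phi_1 c_1, so
  gamma(0) = c_0 / (1 - phi_1^2) = 1 / (1 - (0.092)^2) = 1 / 0.991536 = 1.008536.
  gamma(1) = phi_1 gamma(0) = (0.092)(1.008536) = 0.092785.
Therefore gamma(1) = 0.0928 (to 4 decimal places).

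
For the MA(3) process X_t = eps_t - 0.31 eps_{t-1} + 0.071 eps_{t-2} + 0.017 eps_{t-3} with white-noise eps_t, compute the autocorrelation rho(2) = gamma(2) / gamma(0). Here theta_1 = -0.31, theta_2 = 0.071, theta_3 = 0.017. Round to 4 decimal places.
\rho(2) = 0.0597

For an MA(q) process with theta_0 = 1, the autocovariance is
  gamma(k) = sigma^2 * sum_{i=0..q-k} theta_i * theta_{i+k},
and rho(k) = gamma(k) / gamma(0). Sigma^2 cancels.
  numerator   = (1)*(0.071) + (-0.31)*(0.017) = 0.06573.
  denominator = (1)^2 + (-0.31)^2 + (0.071)^2 + (0.017)^2 = 1.10143.
  rho(2) = 0.06573 / 1.10143 = 0.0597.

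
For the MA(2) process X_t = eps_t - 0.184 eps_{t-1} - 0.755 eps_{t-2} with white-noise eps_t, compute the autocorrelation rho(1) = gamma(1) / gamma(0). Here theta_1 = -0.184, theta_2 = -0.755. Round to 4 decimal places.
\rho(1) = -0.0281

For an MA(q) process with theta_0 = 1, the autocovariance is
  gamma(k) = sigma^2 * sum_{i=0..q-k} theta_i * theta_{i+k},
and rho(k) = gamma(k) / gamma(0). Sigma^2 cancels.
  numerator   = (1)*(-0.184) + (-0.184)*(-0.755) = -0.04508.
  denominator = (1)^2 + (-0.184)^2 + (-0.755)^2 = 1.603881.
  rho(1) = -0.04508 / 1.603881 = -0.0281.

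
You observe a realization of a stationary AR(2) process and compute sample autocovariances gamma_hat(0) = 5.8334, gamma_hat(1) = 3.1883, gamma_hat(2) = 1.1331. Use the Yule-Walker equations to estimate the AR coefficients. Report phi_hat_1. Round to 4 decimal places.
\hat\phi_{1} = 0.6280

The Yule-Walker equations for an AR(p) process read, in matrix form,
  Gamma_p phi = r_p,   with   (Gamma_p)_{ij} = gamma(|i - j|),
                       (r_p)_i = gamma(i),   i,j = 1..p.
Substitute the sample gammas (Toeplitz matrix and right-hand side of size 2):
  Gamma_p = [[5.8334, 3.1883], [3.1883, 5.8334]]
  r_p     = [3.1883, 1.1331]
Written out:
  5.8334 phi_1 + 3.1883 phi_2 = 3.1883
  3.1883 phi_1 + 5.8334 phi_2 = 1.1331
Solve by Cramer's rule:
  det = gamma(0)^2 - gamma(1)^2 = (5.8334)^2 - (3.1883)^2 = 34.02855556 - 10.16525689 = 23.86329867
  phi_hat_1 = [gamma(1) gamma(0) - gamma(1) gamma(2)] / det = [(3.1883)(5.8334) - (3.1883)(1.1331)] / 23.86329867 = 14.98596649 / 23.86329867 = 0.628
  phi_hat_2 = [gamma(0) gamma(2) - gamma(1)^2] / det = [(5.8334)(1.1331) - (3.1883)^2] / 23.86329867 = -3.55543135 / 23.86329867 = -0.149
So phi_hat = [0.6280, -0.1490].
Therefore phi_hat_1 = 0.6280.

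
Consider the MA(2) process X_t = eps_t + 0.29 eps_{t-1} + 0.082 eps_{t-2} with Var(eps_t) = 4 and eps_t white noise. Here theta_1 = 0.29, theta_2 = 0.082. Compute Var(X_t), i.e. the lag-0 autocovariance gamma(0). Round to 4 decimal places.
\gamma(0) = 4.3633

For an MA(q) process X_t = eps_t + sum_i theta_i eps_{t-i} with
Var(eps_t) = sigma^2, the variance is
  gamma(0) = sigma^2 * (1 + sum_i theta_i^2).
  sum_i theta_i^2 = (0.29)^2 + (0.082)^2 = 0.0841 + 0.006724 = 0.090824.
  gamma(0) = 4 * (1 + 0.090824) = 4 * 1.090824 = 4.363296, which rounds to 4.3633.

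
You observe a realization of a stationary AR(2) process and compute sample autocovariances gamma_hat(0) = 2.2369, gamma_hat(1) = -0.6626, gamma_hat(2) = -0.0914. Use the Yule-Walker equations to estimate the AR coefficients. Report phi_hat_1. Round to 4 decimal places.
\hat\phi_{1} = -0.3380

The Yule-Walker equations for an AR(p) process read, in matrix form,
  Gamma_p phi = r_p,   with   (Gamma_p)_{ij} = gamma(|i - j|),
                       (r_p)_i = gamma(i),   i,j = 1..p.
Substitute the sample gammas (Toeplitz matrix and right-hand side of size 2):
  Gamma_p = [[2.2369, -0.6626], [-0.6626, 2.2369]]
  r_p     = [-0.6626, -0.0914]
Written out:
  2.2369 phi_1 - 0.6626 phi_2 = -0.6626
  -0.6626 phi_1 + 2.2369 phi_2 = -0.0914
Solve by Cramer's rule:
  det = gamma(0)^2 - gamma(1)^2 = (2.2369)^2 - (-0.6626)^2 = 5.00372161 - 0.43903876 = 4.56468285
  phi_hat_1 = [gamma(1) gamma(0) - gamma(1) gamma(2)] / det = [(-0.6626)(2.2369) - (-0.6626)(-0.0914)] / 4.56468285 = -1.54273158 / 4.56468285 = -0.338
  phi_hat_2 = [gamma(0) gamma(2) - gamma(1)^2] / det = [(2.2369)(-0.0914) - (-0.6626)^2] / 4.56468285 = -0.64349142 / 4.56468285 = -0.141
So phi_hat = [-0.3380, -0.1410].
Therefore phi_hat_1 = -0.3380.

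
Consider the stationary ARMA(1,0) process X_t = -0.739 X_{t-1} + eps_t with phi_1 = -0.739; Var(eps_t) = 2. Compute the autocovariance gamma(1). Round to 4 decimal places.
\gamma(1) = -3.2564

Multiply the model equation by X_{t-k} and take expectations. With theta_0 = psi_0 = 1 and psi_j the MA(infinity) weights, this gives
  gamma(k) - sum_i phi_i gamma(k-i) = c_k,
  c_k = sigma^2 * sum_{j=k..q} theta_j psi_{j-k}   (c_k = 0 for k > q),
using gamma(-m) = gamma(m).
Pure AR (q = 0): c_0 = sigma^2 = 2, c_k = 0 for k >= 1.
Equations for k = 0 and k = 1 (AR order 1):
  gamma(0) = phi_1 gamma(1) + c_0
  gamma(1) = phi_1 gamma(0) + c_1
Substituting the second into the first: gamma(0) (1 - phi_1^2) = c_0 + phi_1 c_1, so
  gamma(0) = c_0 / (1 - phi_1^2) = 2 / (1 - (-0.739)^2) = 2 / 0.453879 = 4.406461.
  gamma(1) = phi_1 gamma(0) = (-0.739)(4.406461) = -3.256374.
Therefore gamma(1) = -3.2564 (to 4 decimal places).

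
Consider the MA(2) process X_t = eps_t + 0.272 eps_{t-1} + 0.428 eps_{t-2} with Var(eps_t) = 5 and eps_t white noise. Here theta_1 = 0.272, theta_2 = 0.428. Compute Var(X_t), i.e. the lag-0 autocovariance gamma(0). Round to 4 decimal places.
\gamma(0) = 6.2858

For an MA(q) process X_t = eps_t + sum_i theta_i eps_{t-i} with
Var(eps_t) = sigma^2, the variance is
  gamma(0) = sigma^2 * (1 + sum_i theta_i^2).
  sum_i theta_i^2 = (0.272)^2 + (0.428)^2 = 0.073984 + 0.183184 = 0.257168.
  gamma(0) = 5 * (1 + 0.257168) = 5 * 1.257168 = 6.28584, which rounds to 6.2858.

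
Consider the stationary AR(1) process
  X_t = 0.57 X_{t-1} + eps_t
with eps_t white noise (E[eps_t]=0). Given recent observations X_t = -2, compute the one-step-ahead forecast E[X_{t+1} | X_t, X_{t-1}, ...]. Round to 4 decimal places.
E[X_{t+1} \mid \mathcal F_t] = -1.1400

For an AR(p) model X_t = c + sum_i phi_i X_{t-i} + eps_t, the
one-step-ahead conditional mean is
  E[X_{t+1} | X_t, ...] = c + sum_i phi_i X_{t+1-i}.
Substitute known values:
  E[X_{t+1} | ...] = (0.57) * (-2)
                   = -1.1400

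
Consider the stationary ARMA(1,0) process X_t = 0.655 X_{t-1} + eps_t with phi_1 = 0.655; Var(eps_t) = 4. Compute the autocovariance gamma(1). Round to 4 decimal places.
\gamma(1) = 4.5886

Multiply the model equation by X_{t-k} and take expectations. With theta_0 = psi_0 = 1 and psi_j the MA(infinity) weights, this gives
  gamma(k) - sum_i phi_i gamma(k-i) = c_k,
  c_k = sigma^2 * sum_{j=k..q} theta_j psi_{j-k}   (c_k = 0 for k > q),
using gamma(-m) = gamma(m).
Pure AR (q = 0): c_0 = sigma^2 = 4, c_k = 0 for k >= 1.
Equations for k = 0 and k = 1 (AR order 1):
  gamma(0) = phi_1 gamma(1) + c_0
  gamma(1) = phi_1 gamma(0) + c_1
Substituting the second into the first: gamma(0) (1 - phi_1^2) = c_0 + phi_1 c_1, so
  gamma(0) = c_0 / (1 - phi_1^2) = 4 / (1 - (0.655)^2) = 4 / 0.570975 = 7.005561.
  gamma(1) = phi_1 gamma(0) = (0.655)(7.005561) = 4.588642.
Therefore gamma(1) = 4.5886 (to 4 decimal places).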